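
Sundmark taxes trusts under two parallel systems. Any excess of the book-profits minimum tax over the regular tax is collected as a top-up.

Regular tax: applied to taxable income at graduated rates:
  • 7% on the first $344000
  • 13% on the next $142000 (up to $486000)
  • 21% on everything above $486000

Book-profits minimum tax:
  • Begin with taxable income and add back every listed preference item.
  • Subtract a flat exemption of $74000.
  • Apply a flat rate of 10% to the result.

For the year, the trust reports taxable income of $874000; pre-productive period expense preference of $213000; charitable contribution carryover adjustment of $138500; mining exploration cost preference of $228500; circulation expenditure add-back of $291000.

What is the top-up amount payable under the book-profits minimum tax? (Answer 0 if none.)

$43080

Regular tax:
  $344000 × 7% = $24080
  $142000 × 13% = $18460
  $388000 × 21% = $81480
  → $124020

Book-profits minimum tax:
  Adjusted income: $874000 + $213000 + $138500 + $228500 + $291000 = $1745000
  Less exemption $74000 → base $1671000
  $1671000 × 10% = $167100

Excess of book-profits minimum tax over regular tax: $167100 − $124020 = $43080.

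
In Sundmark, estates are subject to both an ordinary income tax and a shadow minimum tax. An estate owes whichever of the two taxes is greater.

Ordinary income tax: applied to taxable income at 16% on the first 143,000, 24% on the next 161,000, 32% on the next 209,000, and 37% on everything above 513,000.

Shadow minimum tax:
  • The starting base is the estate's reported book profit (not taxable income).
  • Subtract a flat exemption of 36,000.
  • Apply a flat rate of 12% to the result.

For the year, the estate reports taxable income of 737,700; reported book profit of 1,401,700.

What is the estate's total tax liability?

211,539

Shadow minimum tax:
  Base (reported book profit): 1,401,700
  Less exemption 36,000 → base 1,365,700
  1,365,700 × 12% = 163,884

Ordinary income tax:
  143,000 × 16% = 22,880
  161,000 × 24% = 38,640
  209,000 × 32% = 66,880
  224,700 × 37% = 83,139
  → 211,539

211,539 > 163,884, so the ordinary income tax governs.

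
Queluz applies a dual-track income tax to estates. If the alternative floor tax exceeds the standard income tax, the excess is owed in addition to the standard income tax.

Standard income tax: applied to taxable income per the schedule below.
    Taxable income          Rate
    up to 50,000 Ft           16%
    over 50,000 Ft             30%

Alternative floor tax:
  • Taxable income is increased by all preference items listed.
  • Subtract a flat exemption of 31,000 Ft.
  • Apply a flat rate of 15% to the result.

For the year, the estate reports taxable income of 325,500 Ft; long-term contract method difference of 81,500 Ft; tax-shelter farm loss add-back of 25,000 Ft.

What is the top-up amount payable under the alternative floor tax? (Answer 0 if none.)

Standard income tax:
  50,000 Ft × 16% = 8,000 Ft
  275,500 Ft × 30% = 82,650 Ft
  → 90,650 Ft

Alternative floor tax:
  Adjusted income: 325,500 Ft + 81,500 Ft + 25,000 Ft = 432,000 Ft
  Less exemption 31,000 Ft → base 401,000 Ft
  401,000 Ft × 15% = 60,150 Ft

60,150 Ft ≤ 90,650 Ft, so no add-on is due.

0 Ft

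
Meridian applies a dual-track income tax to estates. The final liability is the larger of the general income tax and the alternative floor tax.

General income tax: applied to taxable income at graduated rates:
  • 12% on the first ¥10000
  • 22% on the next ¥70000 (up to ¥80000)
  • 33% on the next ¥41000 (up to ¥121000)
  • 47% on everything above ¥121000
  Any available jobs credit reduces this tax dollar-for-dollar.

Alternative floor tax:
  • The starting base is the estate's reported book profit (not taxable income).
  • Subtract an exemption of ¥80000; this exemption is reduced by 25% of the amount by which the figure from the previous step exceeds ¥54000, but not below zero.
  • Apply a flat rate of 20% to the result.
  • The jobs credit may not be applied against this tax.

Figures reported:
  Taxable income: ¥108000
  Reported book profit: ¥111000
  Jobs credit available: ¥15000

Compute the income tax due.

General income tax:
  ¥10000 × 12% = ¥1200
  ¥70000 × 22% = ¥15400
  ¥28000 × 33% = ¥9240
  → ¥25840
  Less jobs credit ¥15000 → ¥10840

Alternative floor tax:
  Base (reported book profit): ¥111000
  Exemption: ¥80000 − 25% × (¥111000 − ¥54000) = ¥80000 − ¥14250 = ¥65750
  Base: ¥111000 − ¥65750 = ¥45250
  ¥45250 × 20% = ¥9050

¥10840 > ¥9050, so the general income tax governs.

¥10840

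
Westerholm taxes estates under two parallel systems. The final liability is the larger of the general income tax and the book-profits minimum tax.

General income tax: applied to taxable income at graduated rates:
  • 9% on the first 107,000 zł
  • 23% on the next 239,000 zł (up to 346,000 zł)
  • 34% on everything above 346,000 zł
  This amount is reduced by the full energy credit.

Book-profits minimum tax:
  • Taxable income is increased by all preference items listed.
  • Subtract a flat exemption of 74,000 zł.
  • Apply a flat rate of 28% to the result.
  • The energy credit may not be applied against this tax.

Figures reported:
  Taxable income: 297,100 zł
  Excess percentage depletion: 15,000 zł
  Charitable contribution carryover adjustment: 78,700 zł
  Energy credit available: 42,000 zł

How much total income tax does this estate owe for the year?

Book-profits minimum tax:
  Adjusted income: 297,100 zł + 15,000 zł + 78,700 zł = 390,800 zł
  Less exemption 74,000 zł → base 316,800 zł
  316,800 zł × 28% = 88,704 zł

General income tax:
  107,000 zł × 9% = 9,630 zł
  190,100 zł × 23% = 43,723 zł
  → 53,353 zł
  Less energy credit 42,000 zł → 11,353 zł

88,704 zł > 11,353 zł, so the book-profits minimum tax is the binding amount.

88,704 zł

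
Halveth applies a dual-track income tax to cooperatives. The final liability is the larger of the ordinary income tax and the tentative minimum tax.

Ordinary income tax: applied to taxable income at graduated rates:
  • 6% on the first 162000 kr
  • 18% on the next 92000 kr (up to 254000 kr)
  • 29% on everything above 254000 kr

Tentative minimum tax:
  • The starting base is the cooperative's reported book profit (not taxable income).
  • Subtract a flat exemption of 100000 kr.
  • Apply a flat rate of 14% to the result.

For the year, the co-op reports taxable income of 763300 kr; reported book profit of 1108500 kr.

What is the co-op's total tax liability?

Tentative minimum tax:
  Base (reported book profit): 1108500 kr
  Less exemption 100000 kr → base 1008500 kr
  1008500 kr × 14% = 141190 kr

Ordinary income tax:
  162000 kr × 6% = 9720 kr
  92000 kr × 18% = 16560 kr
  509300 kr × 29% = 147697 kr
  → 173977 kr

173977 kr > 141190 kr, so the ordinary income tax governs.

173977 kr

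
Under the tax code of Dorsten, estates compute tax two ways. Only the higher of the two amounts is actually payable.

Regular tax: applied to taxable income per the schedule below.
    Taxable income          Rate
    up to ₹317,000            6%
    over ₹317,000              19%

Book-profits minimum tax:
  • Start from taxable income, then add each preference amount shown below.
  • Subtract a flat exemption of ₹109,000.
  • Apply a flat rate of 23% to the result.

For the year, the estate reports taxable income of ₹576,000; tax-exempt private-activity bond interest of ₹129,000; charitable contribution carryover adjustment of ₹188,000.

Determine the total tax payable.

₹180,320

Book-profits minimum tax:
  Adjusted income: ₹576,000 + ₹129,000 + ₹188,000 = ₹893,000
  Less exemption ₹109,000 → base ₹784,000
  ₹784,000 × 23% = ₹180,320

Regular tax:
  ₹317,000 × 6% = ₹19,020
  ₹259,000 × 19% = ₹49,210
  → ₹68,230

₹180,320 > ₹68,230, so the book-profits minimum tax is the binding amount.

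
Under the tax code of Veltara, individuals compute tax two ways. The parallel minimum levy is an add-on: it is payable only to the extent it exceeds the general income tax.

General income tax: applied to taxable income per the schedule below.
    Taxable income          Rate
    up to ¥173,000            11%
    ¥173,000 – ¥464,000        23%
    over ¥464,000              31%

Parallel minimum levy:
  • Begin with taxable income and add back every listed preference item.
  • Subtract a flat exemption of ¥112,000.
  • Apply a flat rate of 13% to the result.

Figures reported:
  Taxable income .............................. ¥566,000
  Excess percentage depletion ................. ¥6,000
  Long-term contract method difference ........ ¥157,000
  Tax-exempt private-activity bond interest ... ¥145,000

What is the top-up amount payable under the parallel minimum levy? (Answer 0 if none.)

¥0

Parallel minimum levy:
  Adjusted income: ¥566,000 + ¥6,000 + ¥157,000 + ¥145,000 = ¥874,000
  Less exemption ¥112,000 → base ¥762,000
  ¥762,000 × 13% = ¥99,060

General income tax:
  ¥173,000 × 11% = ¥19,030
  ¥291,000 × 23% = ¥66,930
  ¥102,000 × 31% = ¥31,620
  → ¥117,580

¥99,060 ≤ ¥117,580, so no add-on is due.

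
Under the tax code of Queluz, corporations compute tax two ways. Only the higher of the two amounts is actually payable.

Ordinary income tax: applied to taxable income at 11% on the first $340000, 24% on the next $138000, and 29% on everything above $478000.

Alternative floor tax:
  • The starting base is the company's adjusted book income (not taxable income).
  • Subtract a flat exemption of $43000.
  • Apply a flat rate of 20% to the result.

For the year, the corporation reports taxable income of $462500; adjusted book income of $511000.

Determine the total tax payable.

$93600

Ordinary income tax:
  $340000 × 11% = $37400
  $122500 × 24% = $29400
  → $66800

Alternative floor tax:
  Base (adjusted book income): $511000
  Less exemption $43000 → base $468000
  $468000 × 20% = $93600

$93600 > $66800, so the alternative floor tax is the binding amount.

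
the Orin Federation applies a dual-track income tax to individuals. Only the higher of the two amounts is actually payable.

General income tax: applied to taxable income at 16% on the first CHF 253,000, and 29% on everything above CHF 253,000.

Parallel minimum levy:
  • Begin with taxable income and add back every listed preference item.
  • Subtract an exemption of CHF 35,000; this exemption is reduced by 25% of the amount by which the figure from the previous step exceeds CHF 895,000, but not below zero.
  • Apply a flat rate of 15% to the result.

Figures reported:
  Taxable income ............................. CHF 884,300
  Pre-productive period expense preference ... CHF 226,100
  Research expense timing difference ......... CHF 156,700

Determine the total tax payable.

CHF 223,557

Parallel minimum levy:
  Adjusted income: CHF 884,300 + CHF 226,100 + CHF 156,700 = CHF 1,267,100
  Exemption: 25% × (CHF 1,267,100 − CHF 895,000) = CHF 93,025 ≥ CHF 35,000, so the exemption is fully phased out
  Base: CHF 1,267,100 − CHF 0 = CHF 1,267,100
  CHF 1,267,100 × 15% = CHF 190,065

General income tax:
  CHF 253,000 × 16% = CHF 40,480
  CHF 631,300 × 29% = CHF 183,077
  → CHF 223,557

CHF 223,557 > CHF 190,065, so the general income tax governs.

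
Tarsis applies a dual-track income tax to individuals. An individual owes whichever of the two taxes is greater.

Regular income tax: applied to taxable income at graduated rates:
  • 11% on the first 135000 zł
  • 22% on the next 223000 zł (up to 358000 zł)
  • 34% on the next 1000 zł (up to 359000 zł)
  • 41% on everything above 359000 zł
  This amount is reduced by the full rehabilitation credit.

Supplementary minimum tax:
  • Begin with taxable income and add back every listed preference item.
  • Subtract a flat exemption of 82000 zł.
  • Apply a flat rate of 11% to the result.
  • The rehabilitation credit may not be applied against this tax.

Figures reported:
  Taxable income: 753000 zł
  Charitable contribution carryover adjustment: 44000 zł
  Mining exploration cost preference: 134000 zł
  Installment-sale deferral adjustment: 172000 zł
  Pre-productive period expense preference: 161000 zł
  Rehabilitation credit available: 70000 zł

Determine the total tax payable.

Regular income tax:
  135000 zł × 11% = 14850 zł
  223000 zł × 22% = 49060 zł
  1000 zł × 34% = 340 zł
  394000 zł × 41% = 161540 zł
  → 225790 zł
  Less rehabilitation credit 70000 zł → 155790 zł

Supplementary minimum tax:
  Adjusted income: 753000 zł + 44000 zł + 134000 zł + 172000 zł + 161000 zł = 1264000 zł
  Less exemption 82000 zł → base 1182000 zł
  1182000 zł × 11% = 130020 zł

155790 zł > 130020 zł, so the regular income tax governs.

155790 zł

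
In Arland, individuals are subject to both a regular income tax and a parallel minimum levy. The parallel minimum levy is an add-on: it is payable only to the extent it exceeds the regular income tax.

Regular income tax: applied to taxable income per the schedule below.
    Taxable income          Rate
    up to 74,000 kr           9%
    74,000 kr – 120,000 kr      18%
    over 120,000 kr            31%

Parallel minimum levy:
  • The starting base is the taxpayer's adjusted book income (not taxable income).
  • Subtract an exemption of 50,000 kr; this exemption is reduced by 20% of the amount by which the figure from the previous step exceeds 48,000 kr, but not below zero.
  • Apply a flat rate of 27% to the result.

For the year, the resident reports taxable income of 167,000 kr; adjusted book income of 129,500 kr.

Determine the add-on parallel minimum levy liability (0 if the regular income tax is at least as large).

0 kr

Parallel minimum levy:
  Base (adjusted book income): 129,500 kr
  Exemption: 50,000 kr − 20% × (129,500 kr − 48,000 kr) = 50,000 kr − 16,300 kr = 33,700 kr
  Base: 129,500 kr − 33,700 kr = 95,800 kr
  95,800 kr × 27% = 25,866 kr

Regular income tax:
  74,000 kr × 9% = 6,660 kr
  46,000 kr × 18% = 8,280 kr
  47,000 kr × 31% = 14,570 kr
  → 29,510 kr

25,866 kr ≤ 29,510 kr, so no add-on is due.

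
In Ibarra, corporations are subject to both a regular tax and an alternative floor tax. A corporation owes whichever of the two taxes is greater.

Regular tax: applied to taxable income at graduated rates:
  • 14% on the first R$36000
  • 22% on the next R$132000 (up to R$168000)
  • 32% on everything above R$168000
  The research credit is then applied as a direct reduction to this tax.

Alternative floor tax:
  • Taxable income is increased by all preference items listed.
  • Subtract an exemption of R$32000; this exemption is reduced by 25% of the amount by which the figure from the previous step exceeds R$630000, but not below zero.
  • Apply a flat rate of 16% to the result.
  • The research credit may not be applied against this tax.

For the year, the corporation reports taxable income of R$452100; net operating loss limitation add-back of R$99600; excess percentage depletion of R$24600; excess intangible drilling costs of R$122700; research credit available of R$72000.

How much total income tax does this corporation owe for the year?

Alternative floor tax:
  Adjusted income: R$452100 + R$99600 + R$24600 + R$122700 = R$699000
  Exemption: R$32000 − 25% × (R$699000 − R$630000) = R$32000 − R$17250 = R$14750
  Base: R$699000 − R$14750 = R$684250
  R$684250 × 16% = R$109480

Regular tax:
  R$36000 × 14% = R$5040
  R$132000 × 22% = R$29040
  R$284100 × 32% = R$90912
  → R$124992
  Less research credit R$72000 → R$52992

R$109480 > R$52992, so the alternative floor tax is the binding amount.

R$109480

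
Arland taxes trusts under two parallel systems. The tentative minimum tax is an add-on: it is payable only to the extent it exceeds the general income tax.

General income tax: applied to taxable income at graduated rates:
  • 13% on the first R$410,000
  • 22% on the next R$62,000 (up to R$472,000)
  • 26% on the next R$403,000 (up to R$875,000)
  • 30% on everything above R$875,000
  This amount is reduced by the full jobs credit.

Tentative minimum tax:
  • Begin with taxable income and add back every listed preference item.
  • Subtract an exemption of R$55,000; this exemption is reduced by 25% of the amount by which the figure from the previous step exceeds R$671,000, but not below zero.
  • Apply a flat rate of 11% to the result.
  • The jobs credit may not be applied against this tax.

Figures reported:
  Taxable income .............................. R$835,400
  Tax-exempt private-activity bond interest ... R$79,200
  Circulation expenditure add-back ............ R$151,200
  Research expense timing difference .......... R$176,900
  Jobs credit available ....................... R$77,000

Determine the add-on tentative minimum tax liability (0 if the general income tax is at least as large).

General income tax:
  R$410,000 × 13% = R$53,300
  R$62,000 × 22% = R$13,640
  R$363,400 × 26% = R$94,484
  → R$161,424
  Less jobs credit R$77,000 → R$84,424

Tentative minimum tax:
  Adjusted income: R$835,400 + R$79,200 + R$151,200 + R$176,900 = R$1,242,700
  Exemption: 25% × (R$1,242,700 − R$671,000) = R$142,925 ≥ R$55,000, so the exemption is fully phased out
  Base: R$1,242,700 − R$0 = R$1,242,700
  R$1,242,700 × 11% = R$136,697

Excess of tentative minimum tax over general income tax: R$136,697 − R$84,424 = R$52,273.

R$52,273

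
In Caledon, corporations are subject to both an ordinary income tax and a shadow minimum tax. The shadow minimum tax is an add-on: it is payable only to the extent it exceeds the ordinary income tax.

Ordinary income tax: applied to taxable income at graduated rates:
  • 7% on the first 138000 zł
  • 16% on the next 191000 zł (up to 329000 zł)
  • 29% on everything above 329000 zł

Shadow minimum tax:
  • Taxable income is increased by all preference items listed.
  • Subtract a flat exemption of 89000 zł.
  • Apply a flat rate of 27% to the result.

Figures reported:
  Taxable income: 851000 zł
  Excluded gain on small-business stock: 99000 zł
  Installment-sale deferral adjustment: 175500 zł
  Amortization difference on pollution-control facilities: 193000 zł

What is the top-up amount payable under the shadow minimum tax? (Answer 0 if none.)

Shadow minimum tax:
  Adjusted income: 851000 zł + 99000 zł + 175500 zł + 193000 zł = 1318500 zł
  Less exemption 89000 zł → base 1229500 zł
  1229500 zł × 27% = 331965 zł

Ordinary income tax:
  138000 zł × 7% = 9660 zł
  191000 zł × 16% = 30560 zł
  522000 zł × 29% = 151380 zł
  → 191600 zł

Excess of shadow minimum tax over ordinary income tax: 331965 zł − 191600 zł = 140365 zł.

140365 zł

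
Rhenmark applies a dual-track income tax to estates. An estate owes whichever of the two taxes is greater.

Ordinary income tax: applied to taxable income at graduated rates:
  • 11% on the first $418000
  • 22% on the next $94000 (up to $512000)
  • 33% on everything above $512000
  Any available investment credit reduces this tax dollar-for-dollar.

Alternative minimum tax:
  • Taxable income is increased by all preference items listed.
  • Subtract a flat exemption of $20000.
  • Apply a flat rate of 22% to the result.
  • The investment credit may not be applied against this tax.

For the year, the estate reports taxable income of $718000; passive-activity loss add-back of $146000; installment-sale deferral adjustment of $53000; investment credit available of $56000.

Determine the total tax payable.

$197340

Ordinary income tax:
  $418000 × 11% = $45980
  $94000 × 22% = $20680
  $206000 × 33% = $67980
  → $134640
  Less investment credit $56000 → $78640

Alternative minimum tax:
  Adjusted income: $718000 + $146000 + $53000 = $917000
  Less exemption $20000 → base $897000
  $897000 × 22% = $197340

$197340 > $78640, so the alternative minimum tax is the binding amount.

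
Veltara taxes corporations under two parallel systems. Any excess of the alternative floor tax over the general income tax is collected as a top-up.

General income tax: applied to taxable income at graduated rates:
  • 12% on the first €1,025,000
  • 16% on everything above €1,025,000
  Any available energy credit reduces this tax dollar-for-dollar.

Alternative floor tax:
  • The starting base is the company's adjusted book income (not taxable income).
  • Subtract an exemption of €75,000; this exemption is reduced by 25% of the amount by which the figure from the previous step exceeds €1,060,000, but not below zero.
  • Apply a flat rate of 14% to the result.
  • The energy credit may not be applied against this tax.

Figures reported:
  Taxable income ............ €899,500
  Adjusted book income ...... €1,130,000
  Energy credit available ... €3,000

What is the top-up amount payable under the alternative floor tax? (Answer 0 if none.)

€45,210

General income tax:
  €899,500 × 12% = €107,940
  Less energy credit €3,000 → €104,940

Alternative floor tax:
  Base (adjusted book income): €1,130,000
  Exemption: €75,000 − 25% × (€1,130,000 − €1,060,000) = €75,000 − €17,500 = €57,500
  Base: €1,130,000 − €57,500 = €1,072,500
  €1,072,500 × 14% = €150,150

Excess of alternative floor tax over general income tax: €150,150 − €104,940 = €45,210.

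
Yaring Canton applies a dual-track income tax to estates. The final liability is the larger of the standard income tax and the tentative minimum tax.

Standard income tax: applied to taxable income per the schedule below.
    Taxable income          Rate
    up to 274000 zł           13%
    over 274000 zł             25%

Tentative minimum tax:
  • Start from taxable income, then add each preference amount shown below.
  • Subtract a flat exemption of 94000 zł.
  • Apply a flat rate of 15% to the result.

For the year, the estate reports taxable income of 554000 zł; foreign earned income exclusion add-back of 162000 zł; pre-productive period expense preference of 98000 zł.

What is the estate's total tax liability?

108000 zł

Tentative minimum tax:
  Adjusted income: 554000 zł + 162000 zł + 98000 zł = 814000 zł
  Less exemption 94000 zł → base 720000 zł
  720000 zł × 15% = 108000 zł

Standard income tax:
  274000 zł × 13% = 35620 zł
  280000 zł × 25% = 70000 zł
  → 105620 zł

108000 zł > 105620 zł, so the tentative minimum tax is the binding amount.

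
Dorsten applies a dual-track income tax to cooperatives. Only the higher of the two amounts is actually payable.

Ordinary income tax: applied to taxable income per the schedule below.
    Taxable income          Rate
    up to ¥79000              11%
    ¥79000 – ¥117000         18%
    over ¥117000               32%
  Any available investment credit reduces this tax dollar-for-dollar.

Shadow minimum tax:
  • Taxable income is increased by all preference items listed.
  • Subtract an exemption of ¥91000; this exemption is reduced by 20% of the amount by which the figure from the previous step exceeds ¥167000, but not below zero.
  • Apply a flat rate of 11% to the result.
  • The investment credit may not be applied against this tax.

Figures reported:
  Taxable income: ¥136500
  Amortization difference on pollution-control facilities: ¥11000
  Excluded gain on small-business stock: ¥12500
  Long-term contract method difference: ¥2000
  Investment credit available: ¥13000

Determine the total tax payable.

¥8770

Shadow minimum tax:
  Adjusted income: ¥136500 + ¥11000 + ¥12500 + ¥2000 = ¥162000
  Exemption: ¥162000 ≤ ¥167000, so full ¥91000 applies
  Base: ¥162000 − ¥91000 = ¥71000
  ¥71000 × 11% = ¥7810

Ordinary income tax:
  ¥79000 × 11% = ¥8690
  ¥38000 × 18% = ¥6840
  ¥19500 × 32% = ¥6240
  → ¥21770
  Less investment credit ¥13000 → ¥8770

¥8770 > ¥7810, so the ordinary income tax governs.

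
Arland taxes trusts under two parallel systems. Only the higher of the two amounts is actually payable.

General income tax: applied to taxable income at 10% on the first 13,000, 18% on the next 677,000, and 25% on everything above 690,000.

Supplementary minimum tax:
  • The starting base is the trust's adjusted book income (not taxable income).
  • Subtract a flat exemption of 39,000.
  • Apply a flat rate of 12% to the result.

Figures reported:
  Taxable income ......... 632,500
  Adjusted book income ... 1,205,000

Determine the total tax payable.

139,920

Supplementary minimum tax:
  Base (adjusted book income): 1,205,000
  Less exemption 39,000 → base 1,166,000
  1,166,000 × 12% = 139,920

General income tax:
  13,000 × 10% = 1,300
  619,500 × 18% = 111,510
  → 112,810

139,920 > 112,810, so the supplementary minimum tax is the binding amount.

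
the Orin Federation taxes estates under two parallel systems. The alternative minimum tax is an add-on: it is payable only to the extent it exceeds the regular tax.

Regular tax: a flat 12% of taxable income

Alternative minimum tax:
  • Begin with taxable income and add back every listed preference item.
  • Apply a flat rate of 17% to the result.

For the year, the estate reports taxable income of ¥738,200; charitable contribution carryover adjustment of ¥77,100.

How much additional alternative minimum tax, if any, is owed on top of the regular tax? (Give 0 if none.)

¥50,017

Regular tax:
  ¥738,200 × 12% = ¥88,584

Alternative minimum tax:
  Adjusted income: ¥738,200 + ¥77,100 = ¥815,300
  ¥815,300 × 17% = ¥138,601

Excess of alternative minimum tax over regular tax: ¥138,601 − ¥88,584 = ¥50,017.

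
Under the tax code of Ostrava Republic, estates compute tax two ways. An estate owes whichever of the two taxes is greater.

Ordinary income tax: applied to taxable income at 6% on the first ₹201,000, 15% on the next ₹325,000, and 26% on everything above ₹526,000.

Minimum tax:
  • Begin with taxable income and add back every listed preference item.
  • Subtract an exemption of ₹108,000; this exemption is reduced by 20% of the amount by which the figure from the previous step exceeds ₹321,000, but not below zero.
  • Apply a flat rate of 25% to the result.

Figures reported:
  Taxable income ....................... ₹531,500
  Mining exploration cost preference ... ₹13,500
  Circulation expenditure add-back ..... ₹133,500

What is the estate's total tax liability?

Ordinary income tax:
  ₹201,000 × 6% = ₹12,060
  ₹325,000 × 15% = ₹48,750
  ₹5,500 × 26% = ₹1,430
  → ₹62,240

Minimum tax:
  Adjusted income: ₹531,500 + ₹13,500 + ₹133,500 = ₹678,500
  Exemption: ₹108,000 − 20% × (₹678,500 − ₹321,000) = ₹108,000 − ₹71,500 = ₹36,500
  Base: ₹678,500 − ₹36,500 = ₹642,000
  ₹642,000 × 25% = ₹160,500

₹160,500 > ₹62,240, so the minimum tax is the binding amount.

₹160,500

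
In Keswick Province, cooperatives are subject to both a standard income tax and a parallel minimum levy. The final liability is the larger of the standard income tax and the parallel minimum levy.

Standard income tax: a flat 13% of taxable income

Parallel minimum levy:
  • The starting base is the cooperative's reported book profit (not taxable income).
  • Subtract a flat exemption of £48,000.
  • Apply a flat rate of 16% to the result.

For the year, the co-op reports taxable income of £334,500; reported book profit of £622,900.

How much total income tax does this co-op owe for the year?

£91,984

Parallel minimum levy:
  Base (reported book profit): £622,900
  Less exemption £48,000 → base £574,900
  £574,900 × 16% = £91,984

Standard income tax:
  £334,500 × 13% = £43,485

£91,984 > £43,485, so the parallel minimum levy is the binding amount.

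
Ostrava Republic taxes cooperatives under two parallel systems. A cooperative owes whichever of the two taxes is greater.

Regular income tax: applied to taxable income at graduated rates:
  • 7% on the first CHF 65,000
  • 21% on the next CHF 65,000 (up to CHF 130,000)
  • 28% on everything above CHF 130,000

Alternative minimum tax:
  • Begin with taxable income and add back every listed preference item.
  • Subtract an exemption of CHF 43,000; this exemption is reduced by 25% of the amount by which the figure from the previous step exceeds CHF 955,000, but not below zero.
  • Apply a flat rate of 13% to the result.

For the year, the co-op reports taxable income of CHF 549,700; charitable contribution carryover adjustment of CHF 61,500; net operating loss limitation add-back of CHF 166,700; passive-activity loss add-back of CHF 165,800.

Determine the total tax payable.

CHF 135,716

Regular income tax:
  CHF 65,000 × 7% = CHF 4,550
  CHF 65,000 × 21% = CHF 13,650
  CHF 419,700 × 28% = CHF 117,516
  → CHF 135,716

Alternative minimum tax:
  Adjusted income: CHF 549,700 + CHF 61,500 + CHF 166,700 + CHF 165,800 = CHF 943,700
  Exemption: CHF 943,700 ≤ CHF 955,000, so full CHF 43,000 applies
  Base: CHF 943,700 − CHF 43,000 = CHF 900,700
  CHF 900,700 × 13% = CHF 117,091

CHF 135,716 > CHF 117,091, so the regular income tax governs.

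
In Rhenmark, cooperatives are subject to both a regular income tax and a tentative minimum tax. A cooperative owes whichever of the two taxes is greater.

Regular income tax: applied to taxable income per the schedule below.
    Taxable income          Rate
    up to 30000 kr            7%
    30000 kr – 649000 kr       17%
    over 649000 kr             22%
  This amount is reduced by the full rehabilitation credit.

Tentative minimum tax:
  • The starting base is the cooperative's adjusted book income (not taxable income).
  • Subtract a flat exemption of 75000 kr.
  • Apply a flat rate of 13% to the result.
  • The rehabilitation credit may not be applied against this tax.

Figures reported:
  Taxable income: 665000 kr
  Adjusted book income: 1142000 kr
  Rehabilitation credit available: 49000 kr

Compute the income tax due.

138710 kr

Regular income tax:
  30000 kr × 7% = 2100 kr
  619000 kr × 17% = 105230 kr
  16000 kr × 22% = 3520 kr
  → 110850 kr
  Less rehabilitation credit 49000 kr → 61850 kr

Tentative minimum tax:
  Base (adjusted book income): 1142000 kr
  Less exemption 75000 kr → base 1067000 kr
  1067000 kr × 13% = 138710 kr

138710 kr > 61850 kr, so the tentative minimum tax is the binding amount.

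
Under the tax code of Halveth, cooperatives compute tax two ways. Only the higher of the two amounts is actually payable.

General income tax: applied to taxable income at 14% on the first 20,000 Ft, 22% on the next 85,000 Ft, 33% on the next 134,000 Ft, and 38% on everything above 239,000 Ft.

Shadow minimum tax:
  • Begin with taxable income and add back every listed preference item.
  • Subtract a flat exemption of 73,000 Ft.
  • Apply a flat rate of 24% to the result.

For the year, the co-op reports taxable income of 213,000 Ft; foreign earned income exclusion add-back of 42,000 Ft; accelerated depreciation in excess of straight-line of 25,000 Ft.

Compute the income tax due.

57,140 Ft

General income tax:
  20,000 Ft × 14% = 2,800 Ft
  85,000 Ft × 22% = 18,700 Ft
  108,000 Ft × 33% = 35,640 Ft
  → 57,140 Ft

Shadow minimum tax:
  Adjusted income: 213,000 Ft + 42,000 Ft + 25,000 Ft = 280,000 Ft
  Less exemption 73,000 Ft → base 207,000 Ft
  207,000 Ft × 24% = 49,680 Ft

57,140 Ft > 49,680 Ft, so the general income tax governs.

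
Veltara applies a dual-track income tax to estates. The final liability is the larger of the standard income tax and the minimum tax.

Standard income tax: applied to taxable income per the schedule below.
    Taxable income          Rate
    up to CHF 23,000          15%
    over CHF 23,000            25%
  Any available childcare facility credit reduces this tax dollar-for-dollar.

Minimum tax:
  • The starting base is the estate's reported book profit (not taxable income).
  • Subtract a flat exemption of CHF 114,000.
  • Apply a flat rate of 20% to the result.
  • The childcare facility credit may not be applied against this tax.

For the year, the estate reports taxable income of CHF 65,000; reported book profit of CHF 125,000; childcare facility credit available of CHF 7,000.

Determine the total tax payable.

CHF 6,950

Minimum tax:
  Base (reported book profit): CHF 125,000
  Less exemption CHF 114,000 → base CHF 11,000
  CHF 11,000 × 20% = CHF 2,200

Standard income tax:
  CHF 23,000 × 15% = CHF 3,450
  CHF 42,000 × 25% = CHF 10,500
  → CHF 13,950
  Less childcare facility credit CHF 7,000 → CHF 6,950

CHF 6,950 > CHF 2,200, so the standard income tax governs.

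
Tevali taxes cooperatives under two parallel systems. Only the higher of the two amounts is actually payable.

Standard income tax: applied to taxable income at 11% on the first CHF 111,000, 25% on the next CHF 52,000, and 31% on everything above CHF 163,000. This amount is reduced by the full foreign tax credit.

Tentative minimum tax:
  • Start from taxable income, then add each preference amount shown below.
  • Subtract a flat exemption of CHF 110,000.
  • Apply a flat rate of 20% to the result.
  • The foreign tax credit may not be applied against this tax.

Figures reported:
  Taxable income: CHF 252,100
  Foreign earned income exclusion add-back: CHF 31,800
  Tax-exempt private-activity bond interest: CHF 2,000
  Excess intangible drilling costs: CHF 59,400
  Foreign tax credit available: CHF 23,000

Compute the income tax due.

Standard income tax:
  CHF 111,000 × 11% = CHF 12,210
  CHF 52,000 × 25% = CHF 13,000
  CHF 89,100 × 31% = CHF 27,621
  → CHF 52,831
  Less foreign tax credit CHF 23,000 → CHF 29,831

Tentative minimum tax:
  Adjusted income: CHF 252,100 + CHF 31,800 + CHF 2,000 + CHF 59,400 = CHF 345,300
  Less exemption CHF 110,000 → base CHF 235,300
  CHF 235,300 × 20% = CHF 47,060

CHF 47,060 > CHF 29,831, so the tentative minimum tax is the binding amount.

CHF 47,060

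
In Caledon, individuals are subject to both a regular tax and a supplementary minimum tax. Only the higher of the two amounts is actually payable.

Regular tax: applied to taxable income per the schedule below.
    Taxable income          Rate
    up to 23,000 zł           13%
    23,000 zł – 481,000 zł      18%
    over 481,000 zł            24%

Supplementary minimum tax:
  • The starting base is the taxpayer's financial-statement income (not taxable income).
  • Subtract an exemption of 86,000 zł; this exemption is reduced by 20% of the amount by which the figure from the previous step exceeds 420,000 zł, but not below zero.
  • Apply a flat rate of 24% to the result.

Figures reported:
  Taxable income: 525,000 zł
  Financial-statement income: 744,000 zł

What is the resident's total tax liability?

173,472 zł

Supplementary minimum tax:
  Base (financial-statement income): 744,000 zł
  Exemption: 86,000 zł − 20% × (744,000 zł − 420,000 zł) = 86,000 zł − 64,800 zł = 21,200 zł
  Base: 744,000 zł − 21,200 zł = 722,800 zł
  722,800 zł × 24% = 173,472 zł

Regular tax:
  23,000 zł × 13% = 2,990 zł
  458,000 zł × 18% = 82,440 zł
  44,000 zł × 24% = 10,560 zł
  → 95,990 zł

173,472 zł > 95,990 zł, so the supplementary minimum tax is the binding amount.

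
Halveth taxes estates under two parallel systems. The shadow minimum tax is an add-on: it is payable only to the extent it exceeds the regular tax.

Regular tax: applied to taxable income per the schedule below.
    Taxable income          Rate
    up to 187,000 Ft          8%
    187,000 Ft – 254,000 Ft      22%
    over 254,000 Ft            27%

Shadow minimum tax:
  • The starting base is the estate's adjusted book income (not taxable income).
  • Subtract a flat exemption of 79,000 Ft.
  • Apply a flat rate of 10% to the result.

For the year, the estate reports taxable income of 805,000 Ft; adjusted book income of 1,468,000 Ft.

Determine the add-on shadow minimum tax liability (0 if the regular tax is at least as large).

Regular tax:
  187,000 Ft × 8% = 14,960 Ft
  67,000 Ft × 22% = 14,740 Ft
  551,000 Ft × 27% = 148,770 Ft
  → 178,470 Ft

Shadow minimum tax:
  Base (adjusted book income): 1,468,000 Ft
  Less exemption 79,000 Ft → base 1,389,000 Ft
  1,389,000 Ft × 10% = 138,900 Ft

138,900 Ft ≤ 178,470 Ft, so no add-on is due.

0 Ft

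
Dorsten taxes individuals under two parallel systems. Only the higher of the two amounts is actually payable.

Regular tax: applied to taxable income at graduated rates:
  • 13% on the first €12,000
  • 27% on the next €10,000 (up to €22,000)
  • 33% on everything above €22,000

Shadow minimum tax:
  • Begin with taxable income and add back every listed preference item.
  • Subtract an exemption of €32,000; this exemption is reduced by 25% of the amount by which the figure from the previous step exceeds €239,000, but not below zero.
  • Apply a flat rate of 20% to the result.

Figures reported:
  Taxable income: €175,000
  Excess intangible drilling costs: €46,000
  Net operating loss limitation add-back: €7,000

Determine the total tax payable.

€54,750

Regular tax:
  €12,000 × 13% = €1,560
  €10,000 × 27% = €2,700
  €153,000 × 33% = €50,490
  → €54,750

Shadow minimum tax:
  Adjusted income: €175,000 + €46,000 + €7,000 = €228,000
  Exemption: €228,000 ≤ €239,000, so full €32,000 applies
  Base: €228,000 − €32,000 = €196,000
  €196,000 × 20% = €39,200

€54,750 > €39,200, so the regular tax governs.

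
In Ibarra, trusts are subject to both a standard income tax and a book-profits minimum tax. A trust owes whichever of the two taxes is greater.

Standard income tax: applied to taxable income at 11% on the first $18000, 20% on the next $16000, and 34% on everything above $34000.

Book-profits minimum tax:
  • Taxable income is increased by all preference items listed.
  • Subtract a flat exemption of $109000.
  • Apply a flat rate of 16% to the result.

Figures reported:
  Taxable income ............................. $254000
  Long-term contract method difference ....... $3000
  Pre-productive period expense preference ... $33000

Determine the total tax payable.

Standard income tax:
  $18000 × 11% = $1980
  $16000 × 20% = $3200
  $220000 × 34% = $74800
  → $79980

Book-profits minimum tax:
  Adjusted income: $254000 + $3000 + $33000 = $290000
  Less exemption $109000 → base $181000
  $181000 × 16% = $28960

$79980 > $28960, so the standard income tax governs.

$79980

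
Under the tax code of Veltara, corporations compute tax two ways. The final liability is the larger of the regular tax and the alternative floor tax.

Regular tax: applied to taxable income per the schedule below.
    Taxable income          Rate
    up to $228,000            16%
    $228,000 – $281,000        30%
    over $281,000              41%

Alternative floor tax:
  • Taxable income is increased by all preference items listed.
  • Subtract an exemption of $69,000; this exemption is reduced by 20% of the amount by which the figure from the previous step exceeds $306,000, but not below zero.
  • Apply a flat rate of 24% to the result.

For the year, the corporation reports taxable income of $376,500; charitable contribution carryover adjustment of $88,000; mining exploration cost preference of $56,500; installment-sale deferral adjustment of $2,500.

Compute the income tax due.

Alternative floor tax:
  Adjusted income: $376,500 + $88,000 + $56,500 + $2,500 = $523,500
  Exemption: $69,000 − 20% × ($523,500 − $306,000) = $69,000 − $43,500 = $25,500
  Base: $523,500 − $25,500 = $498,000
  $498,000 × 24% = $119,520

Regular tax:
  $228,000 × 16% = $36,480
  $53,000 × 30% = $15,900
  $95,500 × 41% = $39,155
  → $91,535

$119,520 > $91,535, so the alternative floor tax is the binding amount.

$119,520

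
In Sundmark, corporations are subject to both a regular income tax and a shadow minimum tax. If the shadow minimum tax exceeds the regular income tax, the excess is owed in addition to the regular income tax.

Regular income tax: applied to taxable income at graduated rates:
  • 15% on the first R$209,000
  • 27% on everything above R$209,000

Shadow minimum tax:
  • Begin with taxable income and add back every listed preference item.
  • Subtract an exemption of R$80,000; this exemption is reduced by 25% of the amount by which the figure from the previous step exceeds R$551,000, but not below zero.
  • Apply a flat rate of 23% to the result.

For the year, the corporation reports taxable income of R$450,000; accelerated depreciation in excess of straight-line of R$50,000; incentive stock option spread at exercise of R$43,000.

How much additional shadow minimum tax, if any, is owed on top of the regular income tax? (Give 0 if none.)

R$10,070

Regular income tax:
  R$209,000 × 15% = R$31,350
  R$241,000 × 27% = R$65,070
  → R$96,420

Shadow minimum tax:
  Adjusted income: R$450,000 + R$50,000 + R$43,000 = R$543,000
  Exemption: R$543,000 ≤ R$551,000, so full R$80,000 applies
  Base: R$543,000 − R$80,000 = R$463,000
  R$463,000 × 23% = R$106,490

Excess of shadow minimum tax over regular income tax: R$106,490 − R$96,420 = R$10,070.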